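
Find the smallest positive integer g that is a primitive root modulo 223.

φ(223) = 223 − 1 = 222 = 2 · 3 · 37.
g is a primitive root iff g^(222/q) ≢ 1 (mod 223) for each prime q ∈ {2, 3, 37}.
g = 2: 2^111 ≡ 1 — hits 1, so not a primitive root.
g = 3: 3^111 ≡ 222; 3^74 ≡ 183; 3^6 ≡ 60 — none is 1, so 3 is a primitive root.
So 3 is the smallest generator of (Z/223Z)^×.

3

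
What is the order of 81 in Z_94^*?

23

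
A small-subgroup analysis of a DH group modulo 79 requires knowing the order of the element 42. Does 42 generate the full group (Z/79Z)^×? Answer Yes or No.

No

φ(79) = 79 − 1 = 78 = 2 · 3 · 13.
Test 42^(78/q) mod 79 for each prime factor q of 78:
42^39 ≡ 1 (mod 79)  [q = 2: ≡ 1 ✗]
42^26 ≡ 23 (mod 79)  [q = 3: ≢ 1 ✓]
42^6 ≡ 38 (mod 79)  [q = 13: ≢ 1 ✓]
Since 42^39 ≡ 1, the order of 42 divides 39 < 78, so 42 is not a primitive root.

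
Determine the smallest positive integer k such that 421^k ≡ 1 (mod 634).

79

By Lagrange's theorem, ord_634(421) divides φ(634) = φ(2)·φ(317) = 1·316 = 316 = 2^2 · 79.
Divisors of 316: 1, 2, 4, 79, 158, 316.
Test each divisor d:
421^1 ≡ 421 (mod 634)
421^2 ≡ 355 (mod 634)
421^4 ≡ 493 (mod 634)
421^79 ≡ 1 (mod 634) ✓
Therefore the multiplicative order of 421 modulo 634 is 79.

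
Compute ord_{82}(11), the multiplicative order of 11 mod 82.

40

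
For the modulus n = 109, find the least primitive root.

6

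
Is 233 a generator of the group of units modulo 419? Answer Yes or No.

Yes

φ(419) = 419 − 1 = 418 = 2 · 11 · 19.
233 is a primitive root mod 419 iff 233^(φ(419)/q) ≢ 1 for every prime q | φ(419), i.e. q ∈ {2, 11, 19}.
233^209 ≡ 418 (mod 419)  [q = 2: ≢ 1 ✓]
233^38 ≡ 69 (mod 419)  [q = 11: ≢ 1 ✓]
233^22 ≡ 47 (mod 419)  [q = 19: ≢ 1 ✓]
Every test exponent gives a nontrivial residue, hence 233 generates the full group.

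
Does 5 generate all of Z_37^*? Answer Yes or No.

Yes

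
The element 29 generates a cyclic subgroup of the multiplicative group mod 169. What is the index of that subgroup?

Since 29 ∈ (Z/169Z)^×, its order divides φ(169) = φ(13^2) = 13·(13−1) = 156 = 2^2 · 3 · 13.
Divisors of 156: 1, 2, 3, 4, 6, 12, 13, 26, 39, 52, 78, 156.
Test each divisor d:
29^1 ≡ 29 (mod 169)
29^2 ≡ 165 (mod 169)
29^3 ≡ 53 (mod 169)
29^4 ≡ 16 (mod 169)
29^6 ≡ 105 (mod 169)
29^12 ≡ 40 (mod 169)
29^13 ≡ 146 (mod 169)
29^26 ≡ 22 (mod 169)
29^39 ≡ 1 (mod 169) ✓
Thus |⟨29⟩| = ord(29) = 39.
The index is φ(169) / ord(29) = 156 / 39 = 4.

4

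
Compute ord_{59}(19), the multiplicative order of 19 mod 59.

29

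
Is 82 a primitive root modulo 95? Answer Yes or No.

95 = 5 · 19 is a product of two distinct odd primes, so (Z/95Z)^× ≅ (Z/5Z)^× × (Z/19Z)^× is not cyclic.
No primitive root modulo 95 exists; in particular 82 is not one.

No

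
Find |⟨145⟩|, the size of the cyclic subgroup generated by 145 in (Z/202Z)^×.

ord(145) | φ(202) = φ(2)·φ(101) = 1·100 = 100 = 2^2 · 5^2.
Divisors of 100: 1, 2, 4, 5, 10, 20, 25, 50, 100.
Test each divisor d:
145^1 ≡ 145
145^2 ≡ 17
145^4 ≡ 87
145^5 ≡ 91
145^10 ≡ 201
145^20 ≡ 1
Hence ord(145) = 20.

20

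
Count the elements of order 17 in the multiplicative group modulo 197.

0

φ(197) = 197 − 1 = 196 = 2^2 · 7^2.
(Z/197Z)^× is cyclic (|G| = 196); a cyclic group of order m has exactly φ(d) elements of each order d | m, and none otherwise.
Since 17 ∤ 196, the count is 0.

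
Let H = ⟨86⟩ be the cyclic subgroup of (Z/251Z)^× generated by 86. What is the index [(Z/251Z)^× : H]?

2

By Lagrange's theorem, ord_251(86) divides φ(251) = 251 − 1 = 250 = 2 · 5^3.
Divisors of 250: 1, 2, 5, 10, 25, 50, 125, 250.
Evaluate successive powers at the divisors of 250:
86^1 ≡ 86 (mod 251)
86^2 ≡ 117 (mod 251)
86^5 ≡ 64 (mod 251)
86^10 ≡ 80 (mod 251)
86^25 ≡ 219 (mod 251)
86^50 ≡ 20 (mod 251)
86^125 ≡ 1 (mod 251) ✓
Thus |⟨86⟩| = ord(86) = 125.
[(Z/251Z)^× : ⟨86⟩] = 250/125 = 2.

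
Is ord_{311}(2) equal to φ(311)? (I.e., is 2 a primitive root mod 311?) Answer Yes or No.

No

φ(311) = 311 − 1 = 310 = 2 · 5 · 31.
Test 2^(310/q) mod 311 for each prime factor q of 310:
2^155 ≡ 1 (mod 311)  [q = 2: ≡ 1 ✗]
2^62 ≡ 52 (mod 311)  [q = 5: ≢ 1 ✓]
2^10 ≡ 91 (mod 311)  [q = 31: ≢ 1 ✓]
Since 2^155 ≡ 1, the order of 2 divides 155 < 310, so 2 is not a primitive root.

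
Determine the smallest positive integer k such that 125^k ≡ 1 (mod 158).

13

The order of 125 must divide φ(158) = φ(2)·φ(79) = 1·78 = 78 = 2 · 3 · 13.
Divisors of 78: 1, 2, 3, 6, 13, 26, 39, 78.
Check 125^d mod 158 for each divisor in increasing order:
125^1 ≡ 125 (mod 158)
125^2 ≡ 141 (mod 158)
125^3 ≡ 87 (mod 158)
125^6 ≡ 143 (mod 158)
125^13 ≡ 1 (mod 158) ✓
The smallest such exponent is 13, so the order of 125 is 13.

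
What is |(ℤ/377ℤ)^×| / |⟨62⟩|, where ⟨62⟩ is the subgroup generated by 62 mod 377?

8

The order of 62 must divide φ(377) = φ(13·29) = (13−1)·(29−1) = 12·28 = 336 = 2^4 · 3 · 7.
Divisors of 336: 1, 2, 3, 4, 6, 7, 8, 12, 14, 16, 21, 24, 28, 42, 48, 56, 84, 112, 168, 336.
Compute 62^d (mod 377) for the divisors d until we hit 1:
62^1 ≡ 62 (mod 377)
62^2 ≡ 74 (mod 377)
62^3 ≡ 64 (mod 377)
62^4 ≡ 198 (mod 377)
62^6 ≡ 326 (mod 377)
62^7 ≡ 231 (mod 377)
62^8 ≡ 373 (mod 377)
62^12 ≡ 339 (mod 377)
62^14 ≡ 204 (mod 377)
62^16 ≡ 16 (mod 377)
62^21 ≡ 376 (mod 377)
62^24 ≡ 313 (mod 377)
62^28 ≡ 146 (mod 377)
62^42 ≡ 1 (mod 377) ✓
Thus |⟨62⟩| = ord(62) = 42.
Index = |(Z/377Z)^×| / |⟨62⟩| = 336 / 42 = 8.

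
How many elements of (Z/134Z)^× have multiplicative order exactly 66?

20

φ(134) = φ(2)·φ(67) = 1·66 = 66 = 2 · 3 · 11.
(Z/134Z)^× is cyclic (|G| = 66); a cyclic group of order m has exactly φ(d) elements of each order d | m, and none otherwise.
66 = 2 · 3 · 11 divides 66, and φ(66) = 20.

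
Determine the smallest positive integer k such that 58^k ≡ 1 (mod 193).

192

Since 58 ∈ (Z/193Z)^×, its order divides φ(193) = 193 − 1 = 192 = 2^6 · 3.
Divisors of 192: 1, 2, 3, 4, 6, 8, 12, 16, 24, 32, 48, 64, 96, 192.
Compute 58^d (mod 193) for the divisors d until we hit 1:
58^1 ≡ 58 (mod 193)
58^2 ≡ 83 (mod 193)
58^3 ≡ 182 (mod 193)
58^4 ≡ 134 (mod 193)
58^6 ≡ 121 (mod 193)
58^8 ≡ 7 (mod 193)
58^12 ≡ 166 (mod 193)
58^16 ≡ 49 (mod 193)
58^24 ≡ 150 (mod 193)
58^32 ≡ 85 (mod 193)
58^48 ≡ 112 (mod 193)
58^64 ≡ 84 (mod 193)
58^96 ≡ 192 (mod 193)
58^192 ≡ 1 (mod 193) ✓
So ord_193(58) = 192.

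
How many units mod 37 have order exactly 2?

1

φ(37) = 37 − 1 = 36 = 2^2 · 3^2.
(Z/37Z)^× is cyclic (|G| = 36); a cyclic group of order m has exactly φ(d) elements of each order d | m, and none otherwise.
2 | 36, and φ(2) = 2 − 1 = 1.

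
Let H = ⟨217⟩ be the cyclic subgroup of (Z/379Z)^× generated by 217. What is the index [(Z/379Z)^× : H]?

By Lagrange's theorem, ord_379(217) divides φ(379) = 379 − 1 = 378 = 2 · 3^3 · 7.
Divisors of 378: 1, 2, 3, 6, 7, 9, 14, 18, 21, 27, 42, 54, 63, 126, 189, 378.
Test each divisor d:
217^1 ≡ 217 (mod 379)
217^2 ≡ 93 (mod 379)
217^3 ≡ 94 (mod 379)
217^6 ≡ 119 (mod 379)
217^7 ≡ 51 (mod 379)
217^9 ≡ 195 (mod 379)
217^14 ≡ 327 (mod 379)
217^18 ≡ 125 (mod 379)
217^21 ≡ 1 (mod 379) ✓
The order of 217 is 21, so the subgroup it generates has 21 elements.
Index = |(Z/379Z)^×| / |⟨217⟩| = 378 / 21 = 18.

18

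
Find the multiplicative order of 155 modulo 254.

ord(155) | φ(254) = φ(2)·φ(127) = 1·126 = 126 = 2 · 3^2 · 7.
Divisors of 126: 1, 2, 3, 6, 7, 9, 14, 18, 21, 42, 63, 126.
Check 155^d mod 254 for each divisor in increasing order:
155^1 ≡ 155
155^2 ≡ 149
155^3 ≡ 235
155^6 ≡ 107
155^7 ≡ 75
155^9 ≡ 253
155^14 ≡ 37
155^18 ≡ 1
Therefore the multiplicative order of 155 modulo 254 is 18.

18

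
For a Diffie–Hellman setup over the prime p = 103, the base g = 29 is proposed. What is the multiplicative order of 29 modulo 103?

51

Since 29 ∈ (Z/103Z)^×, its order divides φ(103) = 103 − 1 = 102 = 2 · 3 · 17.
Divisors of 102: 1, 2, 3, 6, 17, 34, 51, 102.
Compute 29^d (mod 103) for the divisors d until we hit 1:
29^1 ≡ 29 (mod 103)
29^2 ≡ 17 (mod 103)
29^3 ≡ 81 (mod 103)
29^6 ≡ 72 (mod 103)
29^17 ≡ 56 (mod 103)
29^34 ≡ 46 (mod 103)
29^51 ≡ 1 (mod 103) ✓
So ord_103(29) = 51.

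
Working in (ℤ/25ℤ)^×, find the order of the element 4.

ord(4) | φ(25) = φ(5^2) = 5·(5−1) = 20 = 2^2 · 5.
Divisors of 20: 1, 2, 4, 5, 10, 20.
Compute 4^d (mod 25) for the divisors d until we hit 1:
4^1 ≡ 4 (mod 25)
4^2 ≡ 16 (mod 25)
4^4 ≡ 6 (mod 25)
4^5 ≡ 24 (mod 25)
4^10 ≡ 1 (mod 25) ✓
So ord_25(4) = 10.

10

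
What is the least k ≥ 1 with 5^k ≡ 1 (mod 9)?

6

Since 5 ∈ (Z/9Z)^×, its order divides φ(9) = φ(3^2) = 3·(3−1) = 6 = 2 · 3.
Divisors of 6: 1, 2, 3, 6.
Compute 5^d (mod 9) for the divisors d until we hit 1:
5^1 ≡ 5 (mod 9)
5^2 ≡ 7 (mod 9)
5^3 ≡ 8 (mod 9)
5^6 ≡ 1 (mod 9) ✓
So ord_9(5) = 6.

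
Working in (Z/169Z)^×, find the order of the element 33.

The order of 33 must divide φ(169) = φ(13^2) = 13·(13−1) = 156 = 2^2 · 3 · 13.
Divisors of 156: 1, 2, 3, 4, 6, 12, 13, 26, 39, 52, 78, 156.
Check 33^d mod 169 for each divisor in increasing order:
33^1 ≡ 33 (mod 169)
33^2 ≡ 75 (mod 169)
33^3 ≡ 109 (mod 169)
33^4 ≡ 48 (mod 169)
33^6 ≡ 51 (mod 169)
33^12 ≡ 66 (mod 169)
33^13 ≡ 150 (mod 169)
33^26 ≡ 23 (mod 169)
33^39 ≡ 70 (mod 169)
33^52 ≡ 22 (mod 169)
33^78 ≡ 168 (mod 169)
33^156 ≡ 1 (mod 169) ✓
The smallest such exponent is 156, so the order of 33 is 156.

156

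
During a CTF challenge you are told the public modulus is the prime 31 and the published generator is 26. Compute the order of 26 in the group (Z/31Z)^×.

6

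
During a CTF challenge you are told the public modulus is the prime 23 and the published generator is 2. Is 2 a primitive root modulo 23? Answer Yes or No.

No

φ(23) = 23 − 1 = 22 = 2 · 11.
Test 2^(22/q) mod 23 for each prime factor q of 22:
2^11 ≡ 1 (mod 23)  [q = 2: ≡ 1 ✗]
2^2 ≡ 4 (mod 23)  [q = 11: ≢ 1 ✓]
Since 2^11 ≡ 1, the order of 2 divides 11 < 22, so 2 is not a primitive root.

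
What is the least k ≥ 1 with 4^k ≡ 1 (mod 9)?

The order of 4 must divide φ(9) = φ(3^2) = 3·(3−1) = 6 = 2 · 3.
Divisors of 6: 1, 2, 3, 6.
Compute 4^d (mod 9) for the divisors d until we hit 1:
4^1 ≡ 4 (mod 9)
4^2 ≡ 7 (mod 9)
4^3 ≡ 1 (mod 9) ✓
Therefore the multiplicative order of 4 modulo 9 is 3.

3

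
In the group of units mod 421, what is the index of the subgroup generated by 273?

7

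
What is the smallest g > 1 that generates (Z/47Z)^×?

5

φ(47) = 47 − 1 = 46 = 2 · 23.
g is a primitive root iff g^(46/q) ≢ 1 (mod 47) for each prime q ∈ {2, 23}.
g = 2: 2^23 ≡ 1 — hits 1, so not a primitive root.
g = 3: 3^23 ≡ 1 — hits 1, so not a primitive root.
g = 4: 4^23 ≡ 1 — hits 1, so not a primitive root.
g = 5: 5^23 ≡ 46; 5^2 ≡ 25 — none is 1, so 5 is a primitive root.
Hence the least primitive root of 47 is 5.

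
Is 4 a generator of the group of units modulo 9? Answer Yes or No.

No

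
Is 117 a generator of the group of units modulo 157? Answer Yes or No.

φ(157) = 157 − 1 = 156 = 2^2 · 3 · 13.
Test 117^(156/q) mod 157 for each prime factor q of 156:
117^78 ≡ 1 (mod 157)  [q = 2: ≡ 1 ✗]
117^52 ≡ 12 (mod 157)  [q = 3: ≢ 1 ✓]
117^12 ≡ 16 (mod 157)  [q = 13: ≢ 1 ✓]
The check at q = 2 fails, so 117 generates a proper subgroup.

No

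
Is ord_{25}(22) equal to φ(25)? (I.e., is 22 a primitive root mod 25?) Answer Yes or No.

φ(25) = φ(5^2) = 5·(5−1) = 20 = 2^2 · 5.
An element g generates (Z/25Z)^× iff g^(20/q) ≢ 1 (mod 25) for each prime q ∈ {2, 5}.
22^10 ≡ 24 (mod 25)  [q = 2: ≢ 1 ✓]
22^4 ≡ 6 (mod 25)  [q = 5: ≢ 1 ✓]
Every test exponent gives a nontrivial residue, hence 22 generates the full group.

Yes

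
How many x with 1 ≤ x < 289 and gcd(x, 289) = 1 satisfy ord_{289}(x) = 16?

φ(289) = φ(17^2) = 17·(17−1) = 272 = 2^4 · 17.
Since (Z/289Z)^× is cyclic of order 272, the number of elements of order d is φ(d) when d | 272 and 0 otherwise.
16 = 2^4 divides 272, and φ(16) = 8.

8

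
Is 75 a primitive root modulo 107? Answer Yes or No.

No

φ(107) = 107 − 1 = 106 = 2 · 53.
Test 75^(106/q) mod 107 for each prime factor q of 106:
75^53 ≡ 1 (mod 107)  [q = 2: ≡ 1 ✗]
75^2 ≡ 61 (mod 107)  [q = 53: ≢ 1 ✓]
The check at q = 2 fails, so 75 generates a proper subgroup.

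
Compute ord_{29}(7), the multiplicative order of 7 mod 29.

ord(7) | φ(29) = 29 − 1 = 28 = 2^2 · 7.
Divisors of 28: 1, 2, 4, 7, 14, 28.
Check 7^d mod 29 for each divisor in increasing order:
7^1 ≡ 7
7^2 ≡ 20
7^4 ≡ 23
7^7 ≡ 1
Hence ord(7) = 7.

7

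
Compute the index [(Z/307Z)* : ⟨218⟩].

1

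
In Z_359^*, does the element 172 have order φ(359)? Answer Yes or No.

φ(359) = 359 − 1 = 358 = 2 · 179.
An element g generates (Z/359Z)^× iff g^(358/q) ≢ 1 (mod 359) for each prime q ∈ {2, 179}.
172^179 ≡ 358 (mod 359)  [q = 2: ≢ 1 ✓]
172^2 ≡ 146 (mod 359)  [q = 179: ≢ 1 ✓]
Every test exponent gives a nontrivial residue, hence 172 generates the full group.

Yes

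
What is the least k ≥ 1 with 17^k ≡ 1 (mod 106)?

26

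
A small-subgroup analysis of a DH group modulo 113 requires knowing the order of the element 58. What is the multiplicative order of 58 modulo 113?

The order of 58 must divide φ(113) = 113 − 1 = 112 = 2^4 · 7.
Divisors of 112: 1, 2, 4, 7, 8, 14, 16, 28, 56, 112.
Check 58^d mod 113 for each divisor in increasing order:
58^1 ≡ 58 (mod 113)
58^2 ≡ 87 (mod 113)
58^4 ≡ 111 (mod 113)
58^7 ≡ 78 (mod 113)
58^8 ≡ 4 (mod 113)
58^14 ≡ 95 (mod 113)
58^16 ≡ 16 (mod 113)
58^28 ≡ 98 (mod 113)
58^56 ≡ 112 (mod 113)
58^112 ≡ 1 (mod 113) ✓
The smallest such exponent is 112, so the order of 58 is 112.

112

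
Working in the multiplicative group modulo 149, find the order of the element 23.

148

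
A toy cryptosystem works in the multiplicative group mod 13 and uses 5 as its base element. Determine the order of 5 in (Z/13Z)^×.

The order of 5 must divide φ(13) = 13 − 1 = 12 = 2^2 · 3.
Divisors of 12: 1, 2, 3, 4, 6, 12.
Evaluate successive powers at the divisors of 12:
5^1 ≡ 5 (mod 13)
5^2 ≡ 12 (mod 13)
5^3 ≡ 8 (mod 13)
5^4 ≡ 1 (mod 13) ✓
The smallest such exponent is 4, so the order of 5 is 4.

4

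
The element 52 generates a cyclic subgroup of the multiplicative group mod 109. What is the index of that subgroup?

1

The order of 52 must divide φ(109) = 109 − 1 = 108 = 2^2 · 3^3.
Divisors of 108: 1, 2, 3, 4, 6, 9, 12, 18, 27, 36, 54, 108.
Compute 52^d (mod 109) for the divisors d until we hit 1:
52^1 ≡ 52 (mod 109)
52^2 ≡ 88 (mod 109)
52^3 ≡ 107 (mod 109)
52^4 ≡ 5 (mod 109)
52^6 ≡ 4 (mod 109)
52^9 ≡ 101 (mod 109)
52^12 ≡ 16 (mod 109)
52^18 ≡ 64 (mod 109)
52^27 ≡ 33 (mod 109)
52^36 ≡ 63 (mod 109)
52^54 ≡ 108 (mod 109)
52^108 ≡ 1 (mod 109) ✓
The order of 52 is 108, so the subgroup it generates has 108 elements.
[(Z/109Z)^× : ⟨52⟩] = 108/108 = 1.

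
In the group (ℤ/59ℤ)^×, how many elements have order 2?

1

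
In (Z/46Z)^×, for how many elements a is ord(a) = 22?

10

φ(46) = φ(2)·φ(23) = 1·22 = 22 = 2 · 11.
In a cyclic group of order 22, there are φ(d) elements of order d for each divisor d of 22, and zero for non-divisors.
22 = 2 · 11 divides 22, and φ(22) = 10.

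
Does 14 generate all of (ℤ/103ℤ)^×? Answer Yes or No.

No

φ(103) = 103 − 1 = 102 = 2 · 3 · 17.
It suffices to check that the order of 14 is not a proper divisor of 102: compute 14^(102/q) for q ∈ {2, 3, 17}.
14^51 ≡ 1 (mod 103)  [q = 2: ≡ 1 ✗]
14^34 ≡ 1 (mod 103)  [q = 3: ≡ 1 ✗]
14^6 ≡ 30 (mod 103)  [q = 17: ≢ 1 ✓]
Since 14^51 ≡ 1, the order of 14 divides 51 < 102, so 14 is not a primitive root.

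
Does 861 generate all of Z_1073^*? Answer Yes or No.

No

1073 = 29 · 37 is a product of two distinct odd primes, so (Z/1073Z)^× ≅ (Z/29Z)^× × (Z/37Z)^× is not cyclic.
No primitive root modulo 1073 exists; in particular 861 is not one.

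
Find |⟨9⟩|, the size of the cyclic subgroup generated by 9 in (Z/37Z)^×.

9

By Lagrange's theorem, ord_37(9) divides φ(37) = 37 − 1 = 36 = 2^2 · 3^2.
Divisors of 36: 1, 2, 3, 4, 6, 9, 12, 18, 36.
Test each divisor d:
9^1 ≡ 9 (mod 37)
9^2 ≡ 7 (mod 37)
9^3 ≡ 26 (mod 37)
9^4 ≡ 12 (mod 37)
9^6 ≡ 10 (mod 37)
9^9 ≡ 1 (mod 37) ✓
Therefore the multiplicative order of 9 modulo 37 is 9.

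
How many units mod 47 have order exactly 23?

22

φ(47) = 47 − 1 = 46 = 2 · 23.
(Z/47Z)^× is cyclic (|G| = 46); a cyclic group of order m has exactly φ(d) elements of each order d | m, and none otherwise.
23 | 46, and φ(23) = 23 − 1 = 22.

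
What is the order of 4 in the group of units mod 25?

ord(4) | φ(25) = φ(5^2) = 5·(5−1) = 20 = 2^2 · 5.
Divisors of 20: 1, 2, 4, 5, 10, 20.
Evaluate successive powers at the divisors of 20:
4^1 ≡ 4
4^2 ≡ 16
4^4 ≡ 6
4^5 ≡ 24
4^10 ≡ 1
Therefore the multiplicative order of 4 modulo 25 is 10.

10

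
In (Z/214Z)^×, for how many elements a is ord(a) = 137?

0

φ(214) = φ(2)·φ(107) = 1·106 = 106 = 2 · 53.
(Z/214Z)^× is cyclic (|G| = 106); a cyclic group of order m has exactly φ(d) elements of each order d | m, and none otherwise.
Here 106 is not a multiple of 137, so there are no elements of order 137.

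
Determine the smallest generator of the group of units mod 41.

6

φ(41) = 41 − 1 = 40 = 2^3 · 5.
g is a primitive root iff g^(40/q) ≢ 1 (mod 41) for each prime q ∈ {2, 5}.
g = 2: 2^20 ≡ 1 — hits 1, so not a primitive root.
g = 3: 3^20 ≡ 40; 3^8 ≡ 1 — hits 1, so not a primitive root.
g = 4: 4^20 ≡ 1 — hits 1, so not a primitive root.
g = 5: 5^20 ≡ 1 — hits 1, so not a primitive root.
g = 6: 6^20 ≡ 40; 6^8 ≡ 10 — none is 1, so 6 is a primitive root.
So 6 is the smallest generator of (Z/41Z)^×.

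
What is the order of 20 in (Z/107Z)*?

106

Since 20 ∈ (Z/107Z)^×, its order divides φ(107) = 107 − 1 = 106 = 2 · 53.
Divisors of 106: 1, 2, 53, 106.
Check 20^d mod 107 for each divisor in increasing order:
20^1 ≡ 20
20^2 ≡ 79
20^53 ≡ 106
20^106 ≡ 1
Hence ord(20) = 106.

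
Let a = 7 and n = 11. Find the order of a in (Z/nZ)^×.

10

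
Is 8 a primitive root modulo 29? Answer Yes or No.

φ(29) = 29 − 1 = 28 = 2^2 · 7.
Test 8^(28/q) mod 29 for each prime factor q of 28:
8^14 ≡ 28 (mod 29)  [q = 2: ≢ 1 ✓]
8^4 ≡ 7 (mod 29)  [q = 7: ≢ 1 ✓]
None equal 1, so ord_29(8) = 28: 8 is a primitive root.

Yes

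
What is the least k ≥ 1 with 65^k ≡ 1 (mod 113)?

By Lagrange's theorem, ord_113(65) divides φ(113) = 113 − 1 = 112 = 2^4 · 7.
Divisors of 112: 1, 2, 4, 7, 8, 14, 16, 28, 56, 112.
Check 65^d mod 113 for each divisor in increasing order:
65^1 ≡ 65
65^2 ≡ 44
65^4 ≡ 15
65^7 ≡ 73
65^8 ≡ 112
65^14 ≡ 18
65^16 ≡ 1
So ord_113(65) = 16.

16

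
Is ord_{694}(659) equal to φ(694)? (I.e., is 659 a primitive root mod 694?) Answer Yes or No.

φ(694) = φ(2)·φ(347) = 1·346 = 346 = 2 · 173.
It suffices to check that the order of 659 is not a proper divisor of 346: compute 659^(346/q) for q ∈ {2, 173}.
659^173 ≡ 693 (mod 694)  [q = 2: ≢ 1 ✓]
659^2 ≡ 531 (mod 694)  [q = 173: ≢ 1 ✓]
None equal 1, so ord_694(659) = 346: 659 is a primitive root.

Yes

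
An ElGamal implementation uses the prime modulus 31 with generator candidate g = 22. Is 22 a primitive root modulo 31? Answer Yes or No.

φ(31) = 31 − 1 = 30 = 2 · 3 · 5.
Test 22^(30/q) mod 31 for each prime factor q of 30:
22^15 ≡ 30 (mod 31)  [q = 2: ≢ 1 ✓]
22^10 ≡ 5 (mod 31)  [q = 3: ≢ 1 ✓]
22^6 ≡ 8 (mod 31)  [q = 5: ≢ 1 ✓]
Every test exponent gives a nontrivial residue, hence 22 generates the full group.

Yes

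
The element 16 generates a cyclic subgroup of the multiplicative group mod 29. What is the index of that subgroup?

By Lagrange's theorem, ord_29(16) divides φ(29) = 29 − 1 = 28 = 2^2 · 7.
Divisors of 28: 1, 2, 4, 7, 14, 28.
Evaluate successive powers at the divisors of 28:
16^1 ≡ 16
16^2 ≡ 24
16^4 ≡ 25
16^7 ≡ 1
The order of 16 is 7, so the subgroup it generates has 7 elements.
The index is φ(29) / ord(16) = 28 / 7 = 4.

4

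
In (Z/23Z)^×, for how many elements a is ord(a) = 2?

1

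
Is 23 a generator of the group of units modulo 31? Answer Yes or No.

No

φ(31) = 31 − 1 = 30 = 2 · 3 · 5.
23 is a primitive root mod 31 iff 23^(φ(31)/q) ≢ 1 for every prime q | φ(31), i.e. q ∈ {2, 3, 5}.
23^15 ≡ 30 (mod 31)  [q = 2: ≢ 1 ✓]
23^10 ≡ 1 (mod 31)  [q = 3: ≡ 1 ✗]
23^6 ≡ 8 (mod 31)  [q = 5: ≢ 1 ✓]
The check at q = 3 fails, so 23 generates a proper subgroup.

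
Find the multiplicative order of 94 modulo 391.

Since 94 ∈ (Z/391Z)^×, its order divides φ(391) = φ(17·23) = (17−1)·(23−1) = 16·22 = 352 = 2^5 · 11.
Divisors of 352: 1, 2, 4, 8, 11, 16, 22, 32, 44, 88, 176, 352.
Evaluate successive powers at the divisors of 352:
94^1 ≡ 94 (mod 391)
94^2 ≡ 234 (mod 391)
94^4 ≡ 16 (mod 391)
94^8 ≡ 256 (mod 391)
94^11 ≡ 185 (mod 391)
94^16 ≡ 239 (mod 391)
94^22 ≡ 208 (mod 391)
94^32 ≡ 35 (mod 391)
94^44 ≡ 254 (mod 391)
94^88 ≡ 1 (mod 391) ✓
Therefore the multiplicative order of 94 modulo 391 is 88.

88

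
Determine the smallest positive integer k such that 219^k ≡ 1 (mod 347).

173

Since 219 ∈ (Z/347Z)^×, its order divides φ(347) = 347 − 1 = 346 = 2 · 173.
Divisors of 346: 1, 2, 173, 346.
Test each divisor d:
219^1 ≡ 219 (mod 347)
219^2 ≡ 75 (mod 347)
219^173 ≡ 1 (mod 347) ✓
Hence ord(219) = 173.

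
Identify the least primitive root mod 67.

2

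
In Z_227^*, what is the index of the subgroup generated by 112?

2

The order of 112 must divide φ(227) = 227 − 1 = 226 = 2 · 113.
Divisors of 226: 1, 2, 113, 226.
Compute 112^d (mod 227) for the divisors d until we hit 1:
112^1 ≡ 112 (mod 227)
112^2 ≡ 59 (mod 227)
112^113 ≡ 1 (mod 227) ✓
So ord_227(112) = 113, hence |⟨112⟩| = 113.
Index = |(Z/227Z)^×| / |⟨112⟩| = 226 / 113 = 2.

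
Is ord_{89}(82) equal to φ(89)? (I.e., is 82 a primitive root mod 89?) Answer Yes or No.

Yes

φ(89) = 89 − 1 = 88 = 2^3 · 11.
It suffices to check that the order of 82 is not a proper divisor of 88: compute 82^(88/q) for q ∈ {2, 11}.
82^44 ≡ 88 (mod 89)  [q = 2: ≢ 1 ✓]
82^8 ≡ 4 (mod 89)  [q = 11: ≢ 1 ✓]
All checks pass, so 82 has order 88 and is a primitive root modulo 89.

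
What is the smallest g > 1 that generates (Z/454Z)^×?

5

φ(454) = φ(2)·φ(227) = 1·226 = 226 = 2 · 113.
g is a primitive root iff g^(226/q) ≢ 1 (mod 454) for each prime q ∈ {2, 113}.
g = 2: gcd(2, 454) = 2 > 1, not a unit — skip.
g = 3: 3^113 ≡ 1 — hits 1, so not a primitive root.
g = 4: gcd(4, 454) = 2 > 1, not a unit — skip.
g = 5: 5^113 ≡ 453; 5^2 ≡ 25 — none is 1, so 5 is a primitive root.
The smallest primitive root modulo 454 is 5.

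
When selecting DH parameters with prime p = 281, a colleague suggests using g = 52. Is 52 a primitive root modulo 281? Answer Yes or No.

φ(281) = 281 − 1 = 280 = 2^3 · 5 · 7.
It suffices to check that the order of 52 is not a proper divisor of 280: compute 52^(280/q) for q ∈ {2, 5, 7}.
52^140 ≡ 280 (mod 281)  [q = 2: ≢ 1 ✓]
52^56 ≡ 90 (mod 281)  [q = 5: ≢ 1 ✓]
52^40 ≡ 165 (mod 281)  [q = 7: ≢ 1 ✓]
All checks pass, so 52 has order 280 and is a primitive root modulo 281.

Yes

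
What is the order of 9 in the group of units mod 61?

5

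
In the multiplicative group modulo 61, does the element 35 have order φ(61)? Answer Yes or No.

Yes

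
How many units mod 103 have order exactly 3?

φ(103) = 103 − 1 = 102 = 2 · 3 · 17.
In a cyclic group of order 102, there are φ(d) elements of order d for each divisor d of 102, and zero for non-divisors.
3 | 102, and φ(3) = 3 − 1 = 2.

2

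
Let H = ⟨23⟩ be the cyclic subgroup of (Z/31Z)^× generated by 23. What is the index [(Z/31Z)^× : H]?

3

Since 23 ∈ (Z/31Z)^×, its order divides φ(31) = 31 − 1 = 30 = 2 · 3 · 5.
Divisors of 30: 1, 2, 3, 5, 6, 10, 15, 30.
Compute 23^d (mod 31) for the divisors d until we hit 1:
23^1 ≡ 23
23^2 ≡ 2
23^3 ≡ 15
23^5 ≡ 30
23^6 ≡ 8
23^10 ≡ 1
So ord_31(23) = 10, hence |⟨23⟩| = 10.
[(Z/31Z)^× : ⟨23⟩] = 30/10 = 3.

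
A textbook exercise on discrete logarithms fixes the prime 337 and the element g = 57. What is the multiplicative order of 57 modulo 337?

112

ord(57) | φ(337) = 337 − 1 = 336 = 2^4 · 3 · 7.
Divisors of 336: 1, 2, 3, 4, 6, 7, 8, 12, 14, 16, 21, 24, 28, 42, 48, 56, 84, 112, 168, 336.
Evaluate successive powers at the divisors of 336:
57^1 ≡ 57 (mod 337)
57^2 ≡ 216 (mod 337)
57^3 ≡ 180 (mod 337)
57^4 ≡ 150 (mod 337)
57^6 ≡ 48 (mod 337)
57^7 ≡ 40 (mod 337)
57^8 ≡ 258 (mod 337)
57^12 ≡ 282 (mod 337)
57^14 ≡ 252 (mod 337)
57^16 ≡ 175 (mod 337)
57^21 ≡ 307 (mod 337)
57^24 ≡ 329 (mod 337)
57^28 ≡ 148 (mod 337)
57^42 ≡ 226 (mod 337)
57^48 ≡ 64 (mod 337)
57^56 ≡ 336 (mod 337)
57^84 ≡ 189 (mod 337)
57^112 ≡ 1 (mod 337) ✓
The smallest such exponent is 112, so the order of 57 is 112.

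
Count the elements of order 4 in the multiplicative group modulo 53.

φ(53) = 53 − 1 = 52 = 2^2 · 13.
Since (Z/53Z)^× is cyclic of order 52, the number of elements of order d is φ(d) when d | 52 and 0 otherwise.
4 = 2^2 divides 52, and φ(4) = 2.

2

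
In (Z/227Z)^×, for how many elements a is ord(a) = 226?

112

φ(227) = 227 − 1 = 226 = 2 · 113.
Since (Z/227Z)^× is cyclic of order 226, the number of elements of order d is φ(d) when d | 226 and 0 otherwise.
226 = 2 · 113 divides 226, and φ(226) = 112.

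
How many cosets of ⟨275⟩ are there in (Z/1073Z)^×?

4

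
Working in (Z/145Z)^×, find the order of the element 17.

4

The order of 17 must divide φ(145) = φ(5·29) = (5−1)·(29−1) = 4·28 = 112 = 2^4 · 7.
Divisors of 112: 1, 2, 4, 7, 8, 14, 16, 28, 56, 112.
Evaluate successive powers at the divisors of 112:
17^1 ≡ 17 (mod 145)
17^2 ≡ 144 (mod 145)
17^4 ≡ 1 (mod 145) ✓
The smallest such exponent is 4, so the order of 17 is 4.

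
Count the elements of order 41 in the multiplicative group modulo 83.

40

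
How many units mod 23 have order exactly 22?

10

φ(23) = 23 − 1 = 22 = 2 · 11.
Since (Z/23Z)^× is cyclic of order 22, the number of elements of order d is φ(d) when d | 22 and 0 otherwise.
22 = 2 · 11 divides 22, and φ(22) = 10.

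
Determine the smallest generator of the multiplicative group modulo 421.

φ(421) = 421 − 1 = 420 = 2^2 · 3 · 5 · 7.
Test candidates g = 2, 3, … against the prime factors q ∈ {2, 3, 5, 7} of φ(421): g is a generator iff g^(420/q) ≢ 1 for every such q.
g = 2: 2^210 ≡ 420; 2^140 ≡ 400; 2^84 ≡ 279; 2^60 ≡ 370 — none is 1, so 2 is a primitive root.
So 2 is the smallest generator of (Z/421Z)^×.

2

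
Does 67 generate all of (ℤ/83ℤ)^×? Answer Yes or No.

Yes

φ(83) = 83 − 1 = 82 = 2 · 41.
An element g generates (Z/83Z)^× iff g^(82/q) ≢ 1 (mod 83) for each prime q ∈ {2, 41}.
67^41 ≡ 82 (mod 83)  [q = 2: ≢ 1 ✓]
67^2 ≡ 7 (mod 83)  [q = 41: ≢ 1 ✓]
All checks pass, so 67 has order 82 and is a primitive root modulo 83.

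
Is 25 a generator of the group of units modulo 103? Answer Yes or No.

No

φ(103) = 103 − 1 = 102 = 2 · 3 · 17.
Test 25^(102/q) mod 103 for each prime factor q of 102:
25^51 ≡ 1 (mod 103)  [q = 2: ≡ 1 ✗]
25^34 ≡ 46 (mod 103)  [q = 3: ≢ 1 ✓]
25^6 ≡ 34 (mod 103)  [q = 17: ≢ 1 ✓]
25^51 ≡ 1 shows ord(25) | 51, strictly less than φ(103); not a primitive root.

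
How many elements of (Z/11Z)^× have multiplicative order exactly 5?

4

φ(11) = 11 − 1 = 10 = 2 · 5.
In a cyclic group of order 10, there are φ(d) elements of order d for each divisor d of 10, and zero for non-divisors.
5 | 10, and φ(5) = 5 − 1 = 4.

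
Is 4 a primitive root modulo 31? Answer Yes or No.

φ(31) = 31 − 1 = 30 = 2 · 3 · 5.
It suffices to check that the order of 4 is not a proper divisor of 30: compute 4^(30/q) for q ∈ {2, 3, 5}.
4^15 ≡ 1 (mod 31)  [q = 2: ≡ 1 ✗]
4^10 ≡ 1 (mod 31)  [q = 3: ≡ 1 ✗]
4^6 ≡ 4 (mod 31)  [q = 5: ≢ 1 ✓]
Since 4^15 ≡ 1, the order of 4 divides 15 < 30, so 4 is not a primitive root.

No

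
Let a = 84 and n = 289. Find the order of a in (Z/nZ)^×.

34

By Lagrange's theorem, ord_289(84) divides φ(289) = φ(17^2) = 17·(17−1) = 272 = 2^4 · 17.
Divisors of 272: 1, 2, 4, 8, 16, 17, 34, 68, 136, 272.
Test each divisor d:
84^1 ≡ 84
84^2 ≡ 120
84^4 ≡ 239
84^8 ≡ 188
84^16 ≡ 86
84^17 ≡ 288
84^34 ≡ 1
The smallest such exponent is 34, so the order of 84 is 34.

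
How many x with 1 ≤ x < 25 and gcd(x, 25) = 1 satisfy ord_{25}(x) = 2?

φ(25) = φ(5^2) = 5·(5−1) = 20 = 2^2 · 5.
(Z/25Z)^× is cyclic (|G| = 20); a cyclic group of order m has exactly φ(d) elements of each order d | m, and none otherwise.
2 | 20, and φ(2) = 2 − 1 = 1.

1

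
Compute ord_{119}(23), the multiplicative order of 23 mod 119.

48

By Lagrange's theorem, ord_119(23) divides φ(119) = φ(7·17) = (7−1)·(17−1) = 6·16 = 96 = 2^5 · 3.
Divisors of 96: 1, 2, 3, 4, 6, 8, 12, 16, 24, 32, 48, 96.
Evaluate successive powers at the divisors of 96:
23^1 ≡ 23 (mod 119)
23^2 ≡ 53 (mod 119)
23^3 ≡ 29 (mod 119)
23^4 ≡ 72 (mod 119)
23^6 ≡ 8 (mod 119)
23^8 ≡ 67 (mod 119)
23^12 ≡ 64 (mod 119)
23^16 ≡ 86 (mod 119)
23^24 ≡ 50 (mod 119)
23^32 ≡ 18 (mod 119)
23^48 ≡ 1 (mod 119) ✓
Therefore the multiplicative order of 23 modulo 119 is 48.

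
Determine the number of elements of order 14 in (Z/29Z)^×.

φ(29) = 29 − 1 = 28 = 2^2 · 7.
(Z/29Z)^× is cyclic (|G| = 28); a cyclic group of order m has exactly φ(d) elements of each order d | m, and none otherwise.
14 = 2 · 7 divides 28, and φ(14) = 6.

6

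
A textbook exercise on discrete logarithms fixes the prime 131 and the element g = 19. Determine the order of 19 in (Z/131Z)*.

26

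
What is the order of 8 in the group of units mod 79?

Since 8 ∈ (Z/79Z)^×, its order divides φ(79) = 79 − 1 = 78 = 2 · 3 · 13.
Divisors of 78: 1, 2, 3, 6, 13, 26, 39, 78.
Check 8^d mod 79 for each divisor in increasing order:
8^1 ≡ 8 (mod 79)
8^2 ≡ 64 (mod 79)
8^3 ≡ 38 (mod 79)
8^6 ≡ 22 (mod 79)
8^13 ≡ 1 (mod 79) ✓
Therefore the multiplicative order of 8 modulo 79 is 13.

13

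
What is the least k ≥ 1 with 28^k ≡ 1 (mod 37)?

18

ord(28) | φ(37) = 37 − 1 = 36 = 2^2 · 3^2.
Divisors of 36: 1, 2, 3, 4, 6, 9, 12, 18, 36.
Evaluate successive powers at the divisors of 36:
28^1 ≡ 28
28^2 ≡ 7
28^3 ≡ 11
28^4 ≡ 12
28^6 ≡ 10
28^9 ≡ 36
28^12 ≡ 26
28^18 ≡ 1
So ord_37(28) = 18.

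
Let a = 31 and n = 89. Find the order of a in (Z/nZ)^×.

88

By Lagrange's theorem, ord_89(31) divides φ(89) = 89 − 1 = 88 = 2^3 · 11.
Divisors of 88: 1, 2, 4, 8, 11, 22, 44, 88.
Check 31^d mod 89 for each divisor in increasing order:
31^1 ≡ 31 (mod 89)
31^2 ≡ 71 (mod 89)
31^4 ≡ 57 (mod 89)
31^8 ≡ 45 (mod 89)
31^11 ≡ 77 (mod 89)
31^22 ≡ 55 (mod 89)
31^44 ≡ 88 (mod 89)
31^88 ≡ 1 (mod 89) ✓
The smallest such exponent is 88, so the order of 31 is 88.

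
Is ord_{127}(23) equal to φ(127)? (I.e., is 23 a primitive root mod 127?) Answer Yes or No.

φ(127) = 127 − 1 = 126 = 2 · 3^2 · 7.
Test 23^(126/q) mod 127 for each prime factor q of 126:
23^63 ≡ 126 (mod 127)  [q = 2: ≢ 1 ✓]
23^42 ≡ 107 (mod 127)  [q = 3: ≢ 1 ✓]
23^18 ≡ 16 (mod 127)  [q = 7: ≢ 1 ✓]
All checks pass, so 23 has order 126 and is a primitive root modulo 127.

Yes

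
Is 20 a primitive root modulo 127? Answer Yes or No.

No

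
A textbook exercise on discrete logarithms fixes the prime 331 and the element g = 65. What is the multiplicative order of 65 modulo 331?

110

The order of 65 must divide φ(331) = 331 − 1 = 330 = 2 · 3 · 5 · 11.
Divisors of 330: 1, 2, 3, 5, 6, 10, 11, 15, 22, 30, 33, 55, 66, 110, 165, 330.
Check 65^d mod 331 for each divisor in increasing order:
65^1 ≡ 65 (mod 331)
65^2 ≡ 253 (mod 331)
65^3 ≡ 226 (mod 331)
65^5 ≡ 246 (mod 331)
65^6 ≡ 102 (mod 331)
65^10 ≡ 274 (mod 331)
65^11 ≡ 267 (mod 331)
65^15 ≡ 211 (mod 331)
65^22 ≡ 124 (mod 331)
65^30 ≡ 167 (mod 331)
65^33 ≡ 8 (mod 331)
65^55 ≡ 330 (mod 331)
65^66 ≡ 64 (mod 331)
65^110 ≡ 1 (mod 331) ✓
So ord_331(65) = 110.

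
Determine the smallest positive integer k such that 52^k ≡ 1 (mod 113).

56

The order of 52 must divide φ(113) = 113 − 1 = 112 = 2^4 · 7.
Divisors of 112: 1, 2, 4, 7, 8, 14, 16, 28, 56, 112.
Test each divisor d:
52^1 ≡ 52
52^2 ≡ 105
52^4 ≡ 64
52^7 ≡ 44
52^8 ≡ 28
52^14 ≡ 15
52^16 ≡ 106
52^28 ≡ 112
52^56 ≡ 1
The smallest such exponent is 56, so the order of 52 is 56.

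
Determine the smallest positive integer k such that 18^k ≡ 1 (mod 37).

36

By Lagrange's theorem, ord_37(18) divides φ(37) = 37 − 1 = 36 = 2^2 · 3^2.
Divisors of 36: 1, 2, 3, 4, 6, 9, 12, 18, 36.
Check 18^d mod 37 for each divisor in increasing order:
18^1 ≡ 18 (mod 37)
18^2 ≡ 28 (mod 37)
18^3 ≡ 23 (mod 37)
18^4 ≡ 7 (mod 37)
18^6 ≡ 11 (mod 37)
18^9 ≡ 31 (mod 37)
18^12 ≡ 10 (mod 37)
18^18 ≡ 36 (mod 37)
18^36 ≡ 1 (mod 37) ✓
The smallest such exponent is 36, so the order of 18 is 36.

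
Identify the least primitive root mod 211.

2

φ(211) = 211 − 1 = 210 = 2 · 3 · 5 · 7.
Test candidates g = 2, 3, … against the prime factors q ∈ {2, 3, 5, 7} of φ(211): g is a generator iff g^(210/q) ≢ 1 for every such q.
g = 2: 2^105 ≡ 210; 2^70 ≡ 196; 2^42 ≡ 107; 2^30 ≡ 171 — none is 1, so 2 is a primitive root.
So 2 is the smallest generator of (Z/211Z)^×.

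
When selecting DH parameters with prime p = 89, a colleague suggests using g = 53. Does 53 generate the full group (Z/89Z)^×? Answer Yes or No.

No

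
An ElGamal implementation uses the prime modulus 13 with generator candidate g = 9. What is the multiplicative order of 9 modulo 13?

3

Since 9 ∈ (Z/13Z)^×, its order divides φ(13) = 13 − 1 = 12 = 2^2 · 3.
Divisors of 12: 1, 2, 3, 4, 6, 12.
Test each divisor d:
9^1 ≡ 9
9^2 ≡ 3
9^3 ≡ 1
So ord_13(9) = 3.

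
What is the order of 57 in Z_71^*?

Since 57 ∈ (Z/71Z)^×, its order divides φ(71) = 71 − 1 = 70 = 2 · 5 · 7.
Divisors of 70: 1, 2, 5, 7, 10, 14, 35, 70.
Compute 57^d (mod 71) for the divisors d until we hit 1:
57^1 ≡ 57
57^2 ≡ 54
57^5 ≡ 1
So ord_71(57) = 5.

5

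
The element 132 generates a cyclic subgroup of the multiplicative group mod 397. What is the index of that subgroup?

4

Since 132 ∈ (Z/397Z)^×, its order divides φ(397) = 397 − 1 = 396 = 2^2 · 3^2 · 11.
Divisors of 396: 1, 2, 3, 4, 6, 9, 11, 12, 18, 22, 33, 36, 44, 66, 99, 132, 198, 396.
Compute 132^d (mod 397) for the divisors d until we hit 1:
132^1 ≡ 132 (mod 397)
132^2 ≡ 353 (mod 397)
132^3 ≡ 147 (mod 397)
132^4 ≡ 348 (mod 397)
132^6 ≡ 171 (mod 397)
132^9 ≡ 126 (mod 397)
132^11 ≡ 14 (mod 397)
132^12 ≡ 260 (mod 397)
132^18 ≡ 393 (mod 397)
132^22 ≡ 196 (mod 397)
132^33 ≡ 362 (mod 397)
132^36 ≡ 16 (mod 397)
132^44 ≡ 304 (mod 397)
132^66 ≡ 34 (mod 397)
132^99 ≡ 1 (mod 397) ✓
So ord_397(132) = 99, hence |⟨132⟩| = 99.
The index is φ(397) / ord(132) = 396 / 99 = 4.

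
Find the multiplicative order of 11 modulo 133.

3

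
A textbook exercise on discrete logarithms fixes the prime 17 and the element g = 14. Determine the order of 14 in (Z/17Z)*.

16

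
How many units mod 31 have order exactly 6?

φ(31) = 31 − 1 = 30 = 2 · 3 · 5.
Since (Z/31Z)^× is cyclic of order 30, the number of elements of order d is φ(d) when d | 30 and 0 otherwise.
6 = 2 · 3 divides 30, and φ(6) = 2.

2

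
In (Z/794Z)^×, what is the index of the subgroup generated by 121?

ord(121) | φ(794) = φ(2)·φ(397) = 1·396 = 396 = 2^2 · 3^2 · 11.
Divisors of 396: 1, 2, 3, 4, 6, 9, 11, 12, 18, 22, 33, 36, 44, 66, 99, 132, 198, 396.
Test each divisor d:
121^1 ≡ 121
121^2 ≡ 349
121^3 ≡ 147
121^4 ≡ 319
121^6 ≡ 171
121^9 ≡ 523
121^11 ≡ 701
121^12 ≡ 657
121^18 ≡ 393
121^22 ≡ 709
121^33 ≡ 759
121^36 ≡ 413
121^44 ≡ 79
121^66 ≡ 431
121^99 ≡ 1
So ord_794(121) = 99, hence |⟨121⟩| = 99.
The index is φ(794) / ord(121) = 396 / 99 = 4.

4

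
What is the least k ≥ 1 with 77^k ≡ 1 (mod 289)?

The order of 77 must divide φ(289) = φ(17^2) = 17·(17−1) = 272 = 2^4 · 17.
Divisors of 272: 1, 2, 4, 8, 16, 17, 34, 68, 136, 272.
Check 77^d mod 289 for each divisor in increasing order:
77^1 ≡ 77 (mod 289)
77^2 ≡ 149 (mod 289)
77^4 ≡ 237 (mod 289)
77^8 ≡ 103 (mod 289)
77^16 ≡ 205 (mod 289)
77^17 ≡ 179 (mod 289)
77^34 ≡ 251 (mod 289)
77^68 ≡ 288 (mod 289)
77^136 ≡ 1 (mod 289) ✓
So ord_289(77) = 136.

136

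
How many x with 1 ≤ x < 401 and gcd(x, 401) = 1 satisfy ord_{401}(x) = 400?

160

φ(401) = 401 − 1 = 400 = 2^4 · 5^2.
(Z/401Z)^× is cyclic (|G| = 400); a cyclic group of order m has exactly φ(d) elements of each order d | m, and none otherwise.
400 = 2^4 · 5^2 divides 400, and φ(400) = 160.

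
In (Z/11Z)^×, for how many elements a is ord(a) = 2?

φ(11) = 11 − 1 = 10 = 2 · 5.
(Z/11Z)^× is cyclic (|G| = 10); a cyclic group of order m has exactly φ(d) elements of each order d | m, and none otherwise.
2 | 10, and φ(2) = 2 − 1 = 1.

1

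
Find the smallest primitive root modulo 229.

6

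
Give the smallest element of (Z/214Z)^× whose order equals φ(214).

φ(214) = φ(2)·φ(107) = 1·106 = 106 = 2 · 53.
Test candidates g = 2, 3, … against the prime factors q ∈ {2, 53} of φ(214): g is a generator iff g^(106/q) ≢ 1 for every such q.
g = 2: gcd(2, 214) = 2 > 1, not a unit — skip.
g = 3: 3^53 ≡ 1 — hits 1, so not a primitive root.
g = 4: gcd(4, 214) = 2 > 1, not a unit — skip.
g = 5: 5^53 ≡ 213; 5^2 ≡ 25 — none is 1, so 5 is a primitive root.
Hence the least primitive root of 214 is 5.

5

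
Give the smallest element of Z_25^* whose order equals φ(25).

φ(25) = φ(5^2) = 5·(5−1) = 20 = 2^2 · 5.
Test candidates g = 2, 3, … against the prime factors q ∈ {2, 5} of φ(25): g is a generator iff g^(20/q) ≢ 1 for every such q.
g = 2: 2^10 ≡ 24; 2^4 ≡ 16 — none is 1, so 2 is a primitive root.
Hence the least primitive root of 25 is 2.

2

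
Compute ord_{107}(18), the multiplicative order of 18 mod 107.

106

ord(18) | φ(107) = 107 − 1 = 106 = 2 · 53.
Divisors of 106: 1, 2, 53, 106.
Check 18^d mod 107 for each divisor in increasing order:
18^1 ≡ 18 (mod 107)
18^2 ≡ 3 (mod 107)
18^53 ≡ 106 (mod 107)
18^106 ≡ 1 (mod 107) ✓
Therefore the multiplicative order of 18 modulo 107 is 106.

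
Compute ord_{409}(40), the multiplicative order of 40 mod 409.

68

Since 40 ∈ (Z/409Z)^×, its order divides φ(409) = 409 − 1 = 408 = 2^3 · 3 · 17.
Divisors of 408: 1, 2, 3, 4, 6, 8, 12, 17, 24, 34, 51, 68, 102, 136, 204, 408.
Test each divisor d:
40^1 ≡ 40
40^2 ≡ 373
40^3 ≡ 196
40^4 ≡ 69
40^6 ≡ 379
40^8 ≡ 262
40^12 ≡ 82
40^17 ≡ 143
40^24 ≡ 180
40^34 ≡ 408
40^51 ≡ 266
40^68 ≡ 1
The smallest such exponent is 68, so the order of 40 is 68.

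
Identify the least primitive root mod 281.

φ(281) = 281 − 1 = 280 = 2^3 · 5 · 7.
g is a primitive root iff g^(280/q) ≢ 1 (mod 281) for each prime q ∈ {2, 5, 7}.
g = 2: 2^140 ≡ 1 — hits 1, so not a primitive root.
g = 3: 3^140 ≡ 280; 3^56 ≡ 86; 3^40 ≡ 249 — none is 1, so 3 is a primitive root.
Hence the least primitive root of 281 is 3.

3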